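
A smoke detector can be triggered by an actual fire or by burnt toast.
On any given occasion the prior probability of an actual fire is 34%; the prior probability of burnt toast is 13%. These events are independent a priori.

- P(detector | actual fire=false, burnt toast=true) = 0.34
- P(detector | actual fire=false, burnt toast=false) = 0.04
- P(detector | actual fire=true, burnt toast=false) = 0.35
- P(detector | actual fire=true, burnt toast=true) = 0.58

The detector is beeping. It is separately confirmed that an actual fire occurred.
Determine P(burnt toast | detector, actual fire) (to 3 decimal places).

Numerator (weight on configurations with burnt toast): 0.58×0.13 = 0.075400
The normalizing constant is 0.35×0.87 + 0.58×0.13 = 0.379900
P(burnt toast | detector, actual fire) = 0.075400/0.379900 ≈ 0.198

P(burnt toast | detector, actual fire) ≈ 0.198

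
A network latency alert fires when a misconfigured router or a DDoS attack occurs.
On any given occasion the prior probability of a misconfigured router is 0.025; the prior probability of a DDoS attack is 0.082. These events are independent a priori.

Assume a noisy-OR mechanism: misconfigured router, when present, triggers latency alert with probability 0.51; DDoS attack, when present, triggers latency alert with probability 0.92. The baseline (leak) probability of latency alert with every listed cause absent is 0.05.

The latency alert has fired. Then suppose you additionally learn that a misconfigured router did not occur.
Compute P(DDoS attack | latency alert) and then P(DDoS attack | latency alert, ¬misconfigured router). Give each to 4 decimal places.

P(DDoS attack | latency alert) ≈ 0.5709; P(DDoS attack | latency alert, ¬misconfigured router) ≈ 0.6227

Under noisy-OR, P(latency alert | causes) = 1 − (1−0.05)·∏(1−qᵢ) over the active causes.
Weight on DDoS attack=true, given the evidence: 0.073874 + 0.001974 = 0.075848
Normalizer over all consistent configurations: 0.05*0.975*0.918 + 0.924*0.975*0.082 + 0.5345*0.025*0.918 + 0.96276*0.025*0.082 = 0.132868
P(DDoS attack | latency alert) = 0.075848/0.132868 ≈ 0.5709

With the extra evidence:
By total probability over both values of DDoS attack:
  P(latency alert | ¬misconfigured router) = 0.05×0.918 + 0.924×0.082
        = 0.045900 + 0.075768 = 0.121668
Keeping only the DDoS attack-present terms gives 0.075768, so
  P(DDoS attack | latency alert, ¬misconfigured router) = 0.075768 / 0.121668 ≈ 0.6227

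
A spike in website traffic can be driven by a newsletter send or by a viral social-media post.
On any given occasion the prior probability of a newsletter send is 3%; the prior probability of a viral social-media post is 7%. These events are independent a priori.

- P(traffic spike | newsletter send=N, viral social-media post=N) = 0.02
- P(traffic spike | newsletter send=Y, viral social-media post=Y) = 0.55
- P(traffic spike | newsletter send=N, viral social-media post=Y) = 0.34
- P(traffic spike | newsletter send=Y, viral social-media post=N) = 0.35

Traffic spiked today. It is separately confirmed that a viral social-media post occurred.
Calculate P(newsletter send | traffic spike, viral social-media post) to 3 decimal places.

P(newsletter send | traffic spike, viral social-media post) ≈ 0.048

Sum P(traffic spike|·) weighted by the priors over both values of newsletter send:
  P(traffic spike | viral social-media post) = 0.34×0.97 + 0.55×0.03
        = 0.329800 + 0.016500 = 0.346300
Keeping only the newsletter send-present terms gives 0.016500, so
  P(newsletter send | traffic spike, viral social-media post) = 0.016500 / 0.346300 ≈ 0.048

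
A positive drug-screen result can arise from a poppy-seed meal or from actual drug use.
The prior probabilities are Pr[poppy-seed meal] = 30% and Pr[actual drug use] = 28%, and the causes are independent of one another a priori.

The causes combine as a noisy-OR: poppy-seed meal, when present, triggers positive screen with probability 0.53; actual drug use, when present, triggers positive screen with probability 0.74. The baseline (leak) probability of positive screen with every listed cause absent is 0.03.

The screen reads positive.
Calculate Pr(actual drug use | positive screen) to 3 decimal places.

Under noisy-OR, P(positive screen | causes) = 1 − (1−0.03)·∏(1−qᵢ) over the active causes.
By total probability over the 4 (poppy-seed meal, actual drug use) configurations:
  P(positive screen) = 0.03·0.7·0.72 + 0.7478·0.7·0.28 + 0.5441·0.3·0.72 + 0.881466·0.3·0.28
        = 0.015120 + 0.146569 + 0.117526 + 0.074043 = 0.353258
Keeping only the actual drug use-present terms gives 0.220612, so
  P(actual drug use | positive screen) = 0.220612 / 0.353258 ≈ 0.625

Pr(actual drug use | positive screen) ≈ 0.625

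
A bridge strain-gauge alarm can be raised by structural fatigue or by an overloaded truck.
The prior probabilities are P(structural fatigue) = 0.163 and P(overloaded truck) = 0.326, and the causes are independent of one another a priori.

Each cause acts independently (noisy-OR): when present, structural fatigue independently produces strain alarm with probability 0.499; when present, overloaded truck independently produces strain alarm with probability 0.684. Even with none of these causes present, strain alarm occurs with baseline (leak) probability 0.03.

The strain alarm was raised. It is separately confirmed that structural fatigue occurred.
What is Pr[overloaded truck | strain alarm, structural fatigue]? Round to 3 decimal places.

Pr[overloaded truck | strain alarm, structural fatigue] ≈ 0.443

Under noisy-OR, P(strain alarm | causes) = 1 − (1−0.03)·∏(1−qᵢ) over the active causes.
Weight on overloaded truck=true, given the evidence: 0.846433×0.326 = 0.275937
Normalizer over all consistent configurations: 0.51403×0.674 + 0.846433×0.326 = 0.622393
Posterior = 0.275937 / 0.622393 ≈ 0.443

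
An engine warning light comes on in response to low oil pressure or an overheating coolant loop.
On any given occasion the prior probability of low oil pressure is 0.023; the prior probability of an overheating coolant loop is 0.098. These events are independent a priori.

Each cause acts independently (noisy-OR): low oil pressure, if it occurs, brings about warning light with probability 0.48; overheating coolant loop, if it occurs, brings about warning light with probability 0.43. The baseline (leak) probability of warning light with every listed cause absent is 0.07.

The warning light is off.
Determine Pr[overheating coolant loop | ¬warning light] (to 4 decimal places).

Under noisy-OR, P(warning light | causes) = 1 − (1−0.07)·∏(1−qᵢ) over the active causes.
Sum P(¬warning light|·) weighted by the priors over the 4 (low oil pressure, overheating coolant loop) configurations:
  P(¬warning light) = 0.93*0.977*0.902 + 0.5301*0.977*0.098 + 0.4836*0.023*0.902 + 0.275652*0.023*0.098
        = 0.819566 + 0.050755 + 0.010033 + 0.000621 = 0.880975
The terms with overheating coolant loop present sum to 0.051376, so
  P(overheating coolant loop | ¬warning light) = 0.051376 / 0.880975 ≈ 0.0583

Pr[overheating coolant loop | ¬warning light] ≈ 0.0583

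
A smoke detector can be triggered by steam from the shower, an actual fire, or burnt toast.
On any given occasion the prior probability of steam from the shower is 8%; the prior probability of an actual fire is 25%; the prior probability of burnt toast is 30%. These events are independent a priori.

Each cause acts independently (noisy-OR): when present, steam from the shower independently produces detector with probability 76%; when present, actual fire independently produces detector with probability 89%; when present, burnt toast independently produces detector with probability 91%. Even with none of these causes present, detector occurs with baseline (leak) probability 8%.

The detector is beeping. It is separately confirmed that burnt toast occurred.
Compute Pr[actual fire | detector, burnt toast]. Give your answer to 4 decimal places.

Pr[actual fire | detector, burnt toast] ≈ 0.2638

Under noisy-OR, P(detector | causes) = 1 − (1−0.08)·∏(1−qᵢ) over the active causes.
Sum P(detector|·) weighted by the priors over the 4 (steam from the shower, actual fire) configurations:
  P(detector | burnt toast) = 0.9172×0.92×0.75 + 0.990892×0.92×0.25 + 0.980128×0.08×0.75 + 0.997814×0.08×0.25
        = 0.632868 + 0.227905 + 0.058808 + 0.019956 = 0.939537
Keeping only the actual fire-present terms gives 0.247861, so
  P(actual fire | detector, burnt toast) = 0.247861 / 0.939537 ≈ 0.2638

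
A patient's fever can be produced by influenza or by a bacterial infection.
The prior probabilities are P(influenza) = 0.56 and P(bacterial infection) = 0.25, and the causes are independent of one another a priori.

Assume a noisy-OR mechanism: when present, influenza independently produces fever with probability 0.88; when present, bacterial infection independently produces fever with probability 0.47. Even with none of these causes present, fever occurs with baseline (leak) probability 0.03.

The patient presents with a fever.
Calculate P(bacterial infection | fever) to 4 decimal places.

P(bacterial infection | fever) ≈ 0.3266

Under noisy-OR, P(fever | causes) = 1 − (1−0.03)·∏(1−qᵢ) over the active causes.
Enumerate the 4 (influenza, bacterial infection) configurations and weight by the priors:
  P(fever) = 0.03×0.44×0.75 + 0.4859×0.44×0.25 + 0.8836×0.56×0.75 + 0.938308×0.56×0.25
        = 0.009900 + 0.053449 + 0.371112 + 0.131363 = 0.565824
Keeping only the bacterial infection-present terms gives 0.184812, so
  P(bacterial infection | fever) = 0.184812 / 0.565824 ≈ 0.3266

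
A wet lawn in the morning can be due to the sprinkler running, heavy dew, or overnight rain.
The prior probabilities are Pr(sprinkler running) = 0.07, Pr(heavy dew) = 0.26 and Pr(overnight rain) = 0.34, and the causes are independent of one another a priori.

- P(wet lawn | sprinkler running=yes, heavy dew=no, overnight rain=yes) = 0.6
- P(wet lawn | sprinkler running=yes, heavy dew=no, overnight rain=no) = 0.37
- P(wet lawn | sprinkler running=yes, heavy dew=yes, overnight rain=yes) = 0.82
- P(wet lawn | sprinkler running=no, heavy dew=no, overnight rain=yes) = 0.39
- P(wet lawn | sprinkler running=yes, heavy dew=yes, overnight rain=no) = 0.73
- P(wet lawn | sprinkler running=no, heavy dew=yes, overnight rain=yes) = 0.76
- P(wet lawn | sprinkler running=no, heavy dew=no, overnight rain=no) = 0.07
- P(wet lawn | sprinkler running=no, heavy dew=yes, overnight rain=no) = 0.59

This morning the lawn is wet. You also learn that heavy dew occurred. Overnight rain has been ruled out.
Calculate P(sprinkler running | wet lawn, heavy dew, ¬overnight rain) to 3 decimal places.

P(sprinkler running | wet lawn, heavy dew, ¬overnight rain) ≈ 0.085

For the numerator, keep only sprinkler running=true terms: 0.73·0.07 = 0.051100
Normalizer over all consistent configurations: 0.59·0.93 + 0.73·0.07 = 0.599800
Posterior = 0.051100 / 0.599800 ≈ 0.085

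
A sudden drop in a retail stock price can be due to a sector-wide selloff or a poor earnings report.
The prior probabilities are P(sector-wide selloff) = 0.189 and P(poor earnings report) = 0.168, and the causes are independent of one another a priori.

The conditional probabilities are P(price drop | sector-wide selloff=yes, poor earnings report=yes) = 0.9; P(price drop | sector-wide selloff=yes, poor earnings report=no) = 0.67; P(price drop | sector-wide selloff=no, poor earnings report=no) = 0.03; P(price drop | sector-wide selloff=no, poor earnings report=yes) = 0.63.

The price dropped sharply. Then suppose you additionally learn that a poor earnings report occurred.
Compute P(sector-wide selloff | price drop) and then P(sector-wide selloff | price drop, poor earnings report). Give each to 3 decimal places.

For the numerator, keep only sector-wide selloff=true terms: 0.105356 + 0.028577 = 0.133933
Denominator P(price drop): 0.03·0.811·0.832 + 0.63·0.811·0.168 + 0.67·0.189·0.832 + 0.9·0.189·0.168 = 0.240012
P(sector-wide selloff | price drop) = 0.133933/0.240012 ≈ 0.558

With the extra evidence:
Numerator (weight on configurations with sector-wide selloff): 0.9·0.189 = 0.170100
The normalizing constant is 0.63·0.811 + 0.9·0.189 = 0.681030
Posterior = 0.170100 / 0.681030 ≈ 0.250
Conditioning on poor earnings report lowers the posterior on sector-wide selloff: the classic explaining-away effect in a common-effect structure.

P(sector-wide selloff | price drop) ≈ 0.558; P(sector-wide selloff | price drop, poor earnings report) ≈ 0.250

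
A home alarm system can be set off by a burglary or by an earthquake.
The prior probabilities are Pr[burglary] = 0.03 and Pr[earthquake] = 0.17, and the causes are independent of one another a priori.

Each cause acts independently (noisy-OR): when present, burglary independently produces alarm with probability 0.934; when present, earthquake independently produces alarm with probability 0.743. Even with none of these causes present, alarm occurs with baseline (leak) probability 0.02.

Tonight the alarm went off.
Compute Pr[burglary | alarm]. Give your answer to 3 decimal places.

Under noisy-OR, P(alarm | causes) = 1 − (1−0.02)·∏(1−qᵢ) over the active causes.
By total probability over the 4 (burglary, earthquake) configurations:
  P(alarm) = 0.02*0.97*0.83 + 0.74814*0.97*0.17 + 0.93532*0.03*0.83 + 0.983377*0.03*0.17
        = 0.016102 + 0.123368 + 0.023289 + 0.005015 = 0.167774
Configurations with burglary contribute 0.028304, so
  P(burglary | alarm) = 0.028304 / 0.167774 ≈ 0.169

Pr[burglary | alarm] ≈ 0.169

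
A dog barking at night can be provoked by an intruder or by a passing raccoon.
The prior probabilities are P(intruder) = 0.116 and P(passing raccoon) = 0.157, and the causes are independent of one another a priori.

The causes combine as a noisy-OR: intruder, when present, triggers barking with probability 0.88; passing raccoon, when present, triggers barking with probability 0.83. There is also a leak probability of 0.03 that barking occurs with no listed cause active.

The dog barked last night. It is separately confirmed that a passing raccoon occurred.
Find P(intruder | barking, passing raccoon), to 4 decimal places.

Under noisy-OR, P(barking | causes) = 1 − (1−0.03)·∏(1−qᵢ) over the active causes.
P(barking | passing raccoon) = 0.8351×0.884 + 0.980212×0.116 = 0.738228 + 0.113705 = 0.851933
The intruder-present share is 0.980212×0.116 = 0.113705.
So P(intruder | barking, passing raccoon) = 0.113705/0.851933 ≈ 0.1335.

P(intruder | barking, passing raccoon) ≈ 0.1335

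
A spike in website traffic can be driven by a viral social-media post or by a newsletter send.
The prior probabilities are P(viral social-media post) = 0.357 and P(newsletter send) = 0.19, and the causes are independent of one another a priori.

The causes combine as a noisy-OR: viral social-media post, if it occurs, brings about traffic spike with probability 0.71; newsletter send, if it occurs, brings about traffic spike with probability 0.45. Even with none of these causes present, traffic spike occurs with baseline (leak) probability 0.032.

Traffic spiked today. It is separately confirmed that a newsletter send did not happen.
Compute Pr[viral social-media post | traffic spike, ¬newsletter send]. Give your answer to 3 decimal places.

Pr[viral social-media post | traffic spike, ¬newsletter send] ≈ 0.926

Under noisy-OR, P(traffic spike | causes) = 1 − (1−0.032)·∏(1−qᵢ) over the active causes.
Sum P(traffic spike|·) weighted by the priors over both values of viral social-media post:
  P(traffic spike | ¬newsletter send) = 0.032·0.643 + 0.71928·0.357
        = 0.020576 + 0.256783 = 0.277359
The terms with viral social-media post present sum to 0.256783, so
  P(viral social-media post | traffic spike, ¬newsletter send) = 0.256783 / 0.277359 ≈ 0.926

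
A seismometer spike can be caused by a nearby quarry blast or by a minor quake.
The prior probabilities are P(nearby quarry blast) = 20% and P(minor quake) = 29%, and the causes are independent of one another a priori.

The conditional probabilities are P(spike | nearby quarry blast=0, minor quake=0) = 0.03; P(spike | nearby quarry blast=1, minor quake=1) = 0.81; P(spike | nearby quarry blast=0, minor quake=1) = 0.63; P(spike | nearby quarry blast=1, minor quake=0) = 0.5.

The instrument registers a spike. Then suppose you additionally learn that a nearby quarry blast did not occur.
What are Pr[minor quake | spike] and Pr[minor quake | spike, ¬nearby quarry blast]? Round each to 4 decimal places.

Pr[minor quake | spike] ≈ 0.6869; Pr[minor quake | spike, ¬nearby quarry blast] ≈ 0.8956

Enumerate the 4 (nearby quarry blast, minor quake) configurations and weight by the priors:
  P(spike) = 0.03*0.8*0.71 + 0.63*0.8*0.29 + 0.5*0.2*0.71 + 0.81*0.2*0.29
        = 0.017040 + 0.146160 + 0.071000 + 0.046980 = 0.281180
The terms with minor quake present sum to 0.193140, so
  P(minor quake | spike) = 0.193140 / 0.281180 ≈ 0.6869

Now also conditioning on nearby quarry blast≠true:
Sum P(spike|·) weighted by the priors over both values of minor quake:
  P(spike | ¬nearby quarry blast) = 0.03*0.71 + 0.63*0.29
        = 0.021300 + 0.182700 = 0.204000
Keeping only the minor quake-present terms gives 0.182700, so
  P(minor quake | spike, ¬nearby quarry blast) = 0.182700 / 0.204000 ≈ 0.8956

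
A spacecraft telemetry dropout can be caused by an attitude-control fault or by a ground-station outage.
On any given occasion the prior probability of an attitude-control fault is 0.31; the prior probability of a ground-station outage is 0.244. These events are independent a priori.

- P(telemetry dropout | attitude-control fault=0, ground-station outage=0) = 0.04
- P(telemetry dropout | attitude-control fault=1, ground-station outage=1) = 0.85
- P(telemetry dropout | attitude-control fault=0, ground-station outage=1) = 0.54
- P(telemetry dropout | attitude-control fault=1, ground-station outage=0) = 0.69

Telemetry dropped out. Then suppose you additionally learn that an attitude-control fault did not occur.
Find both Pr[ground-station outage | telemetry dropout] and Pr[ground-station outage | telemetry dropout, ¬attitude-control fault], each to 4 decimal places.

P(telemetry dropout) = 0.04*0.69*0.756 + 0.54*0.69*0.244 + 0.69*0.31*0.756 + 0.85*0.31*0.244 = 0.020866 + 0.090914 + 0.161708 + 0.064294 = 0.337782
Of this, 0.155208 comes from 0.090914 + 0.064294 (the ground-station outage=true cases).
So P(ground-station outage | telemetry dropout) = 0.155208/0.337782 ≈ 0.4595.

With the extra evidence:
P(telemetry dropout | ¬attitude-control fault) = 0.04×0.756 + 0.54×0.244 = 0.030240 + 0.131760 = 0.162000
Of this, 0.131760 comes from 0.54×0.244 (the ground-station outage=true cases).
P(ground-station outage | telemetry dropout, ¬attitude-control fault) = 0.131760 / 0.162000 ≈ 0.8133
With attitude-control fault excluded, ground-station outage must carry more of the explanatory weight for the telemetry dropout.

Pr[ground-station outage | telemetry dropout] ≈ 0.4595; Pr[ground-station outage | telemetry dropout, ¬attitude-control fault] ≈ 0.8133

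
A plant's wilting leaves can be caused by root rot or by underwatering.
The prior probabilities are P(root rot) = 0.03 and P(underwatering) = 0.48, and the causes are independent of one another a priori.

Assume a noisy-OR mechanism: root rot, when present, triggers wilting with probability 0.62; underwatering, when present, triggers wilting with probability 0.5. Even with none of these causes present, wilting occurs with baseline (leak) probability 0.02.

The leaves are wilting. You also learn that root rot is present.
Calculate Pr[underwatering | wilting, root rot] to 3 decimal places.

Under noisy-OR, P(wilting | causes) = 1 − (1−0.02)·∏(1−qᵢ) over the active causes.
Sum P(wilting|·) weighted by the priors over both values of underwatering:
  P(wilting | root rot) = 0.6276×0.52 + 0.8138×0.48
        = 0.326352 + 0.390624 = 0.716976
The terms with underwatering present sum to 0.390624, so
  P(underwatering | wilting, root rot) = 0.390624 / 0.716976 ≈ 0.545

Pr[underwatering | wilting, root rot] ≈ 0.545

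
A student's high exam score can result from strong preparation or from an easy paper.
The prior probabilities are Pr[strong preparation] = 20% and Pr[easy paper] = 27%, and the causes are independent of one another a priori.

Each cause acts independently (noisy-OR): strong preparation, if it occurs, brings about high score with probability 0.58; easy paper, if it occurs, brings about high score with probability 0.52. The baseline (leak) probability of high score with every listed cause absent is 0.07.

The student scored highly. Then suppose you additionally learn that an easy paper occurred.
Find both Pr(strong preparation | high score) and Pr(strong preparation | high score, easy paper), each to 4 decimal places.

Under noisy-OR, P(high score | causes) = 1 − (1−0.07)·∏(1−qᵢ) over the active causes.
P(high score) = 0.07·0.8·0.73 + 0.5536·0.8·0.27 + 0.6094·0.2·0.73 + 0.812512·0.2·0.27 = 0.040880 + 0.119578 + 0.088972 + 0.043876 = 0.293306
Restricting to configurations with strong preparation present: 0.088972 + 0.043876 = 0.132848.
P(strong preparation | high score) = 0.132848 / 0.293306 ≈ 0.4529

Now also conditioning on easy paper=true:
By total probability over both values of strong preparation:
  P(high score | easy paper) = 0.5536×0.8 + 0.812512×0.2
        = 0.442880 + 0.162502 = 0.605382
The terms with strong preparation present sum to 0.162502, so
  P(strong preparation | high score, easy paper) = 0.162502 / 0.605382 ≈ 0.2684
Conditioning on easy paper lowers the posterior on strong preparation: the classic explaining-away effect in a common-effect structure.

Pr(strong preparation | high score) ≈ 0.4529; Pr(strong preparation | high score, easy paper) ≈ 0.2684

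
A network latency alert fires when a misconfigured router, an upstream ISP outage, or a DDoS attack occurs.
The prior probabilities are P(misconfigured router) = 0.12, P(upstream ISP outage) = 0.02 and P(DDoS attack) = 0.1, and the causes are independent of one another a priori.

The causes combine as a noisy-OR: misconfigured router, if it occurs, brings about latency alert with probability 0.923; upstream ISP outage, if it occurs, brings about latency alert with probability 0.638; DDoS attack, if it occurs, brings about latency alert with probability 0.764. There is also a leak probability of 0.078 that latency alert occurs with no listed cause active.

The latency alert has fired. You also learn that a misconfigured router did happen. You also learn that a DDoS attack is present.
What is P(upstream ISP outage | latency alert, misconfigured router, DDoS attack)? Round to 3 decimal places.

P(upstream ISP outage | latency alert, misconfigured router, DDoS attack) ≈ 0.020

Under noisy-OR, P(latency alert | causes) = 1 − (1−0.078)·∏(1−qᵢ) over the active causes.
P(latency alert | misconfigured router, DDoS attack) = 0.983245·0.98 + 0.993935·0.02 = 0.963580 + 0.019879 = 0.983459
Of this, 0.019879 comes from 0.993935·0.02 (the upstream ISP outage=true cases).
So P(upstream ISP outage | latency alert, misconfigured router, DDoS attack) = 0.019879/0.983459 ≈ 0.020.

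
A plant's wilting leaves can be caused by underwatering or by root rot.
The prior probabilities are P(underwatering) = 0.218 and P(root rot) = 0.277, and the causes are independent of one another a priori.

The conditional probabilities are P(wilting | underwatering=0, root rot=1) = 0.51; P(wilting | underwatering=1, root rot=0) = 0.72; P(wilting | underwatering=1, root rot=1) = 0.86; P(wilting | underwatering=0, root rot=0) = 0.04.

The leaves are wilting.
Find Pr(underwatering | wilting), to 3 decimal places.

Pr(underwatering | wilting) ≈ 0.554

Numerator (weight on configurations with underwatering): 0.113482 + 0.051932 = 0.165414
Normalizer over all consistent configurations: 0.04*0.782*0.723 + 0.51*0.782*0.277 + 0.72*0.218*0.723 + 0.86*0.218*0.277 = 0.298502
Posterior = 0.165414 / 0.298502 ≈ 0.554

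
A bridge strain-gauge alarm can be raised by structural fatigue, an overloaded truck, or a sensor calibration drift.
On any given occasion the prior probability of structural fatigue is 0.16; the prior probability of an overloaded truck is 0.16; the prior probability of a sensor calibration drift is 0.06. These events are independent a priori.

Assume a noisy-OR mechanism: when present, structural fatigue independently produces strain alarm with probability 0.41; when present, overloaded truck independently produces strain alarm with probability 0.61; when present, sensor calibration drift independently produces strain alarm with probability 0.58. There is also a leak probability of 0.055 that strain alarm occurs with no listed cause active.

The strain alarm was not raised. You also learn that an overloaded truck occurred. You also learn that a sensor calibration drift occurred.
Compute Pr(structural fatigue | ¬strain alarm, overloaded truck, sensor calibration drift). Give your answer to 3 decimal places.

Under noisy-OR, P(strain alarm | causes) = 1 − (1−0.055)·∏(1−qᵢ) over the active causes.
P(¬strain alarm | overloaded truck, sensor calibration drift) = 0.154791×0.84 + 0.091327×0.16 = 0.130024 + 0.014612 = 0.144636
The structural fatigue-present share is 0.091327×0.16 = 0.014612.
So P(structural fatigue | ¬strain alarm, overloaded truck, sensor calibration drift) = 0.014612/0.144636 ≈ 0.101.

Pr(structural fatigue | ¬strain alarm, overloaded truck, sensor calibration drift) ≈ 0.101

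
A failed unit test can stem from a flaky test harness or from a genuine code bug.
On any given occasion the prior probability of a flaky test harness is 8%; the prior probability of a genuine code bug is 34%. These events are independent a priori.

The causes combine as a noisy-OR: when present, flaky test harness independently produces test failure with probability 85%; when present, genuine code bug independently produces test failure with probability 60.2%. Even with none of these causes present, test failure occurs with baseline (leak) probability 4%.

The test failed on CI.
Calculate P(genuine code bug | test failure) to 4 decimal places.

P(genuine code bug | test failure) ≈ 0.7591

Under noisy-OR, P(test failure | causes) = 1 − (1−0.04)·∏(1−qᵢ) over the active causes.
P(test failure) = 0.04×0.92×0.66 + 0.61792×0.92×0.34 + 0.856×0.08×0.66 + 0.942688×0.08×0.34 = 0.024288 + 0.193285 + 0.045197 + 0.025641 = 0.288411
Of this, 0.218926 comes from 0.193285 + 0.025641 (the genuine code bug=true cases).
Hence the posterior is 0.218926/0.288411 ≈ 0.7591.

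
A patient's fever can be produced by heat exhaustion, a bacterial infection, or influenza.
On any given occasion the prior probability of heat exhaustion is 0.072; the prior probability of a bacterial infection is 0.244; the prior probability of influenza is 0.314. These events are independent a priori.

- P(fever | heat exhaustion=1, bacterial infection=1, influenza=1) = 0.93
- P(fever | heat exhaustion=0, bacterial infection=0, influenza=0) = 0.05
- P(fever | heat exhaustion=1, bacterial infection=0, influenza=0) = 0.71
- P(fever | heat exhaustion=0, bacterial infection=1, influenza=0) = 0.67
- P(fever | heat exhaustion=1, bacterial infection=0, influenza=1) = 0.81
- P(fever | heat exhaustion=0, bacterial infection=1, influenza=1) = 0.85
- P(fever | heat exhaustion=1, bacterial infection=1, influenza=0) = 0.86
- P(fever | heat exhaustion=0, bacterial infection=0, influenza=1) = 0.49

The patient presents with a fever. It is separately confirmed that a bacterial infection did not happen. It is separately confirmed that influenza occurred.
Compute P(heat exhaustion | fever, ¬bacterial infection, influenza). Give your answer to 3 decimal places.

For the numerator, keep only heat exhaustion=true terms: 0.81*0.072 = 0.058320
Normalizer over all consistent configurations: 0.49*0.928 + 0.81*0.072 = 0.513040
Posterior = 0.058320 / 0.513040 ≈ 0.114

P(heat exhaustion | fever, ¬bacterial infection, influenza) ≈ 0.114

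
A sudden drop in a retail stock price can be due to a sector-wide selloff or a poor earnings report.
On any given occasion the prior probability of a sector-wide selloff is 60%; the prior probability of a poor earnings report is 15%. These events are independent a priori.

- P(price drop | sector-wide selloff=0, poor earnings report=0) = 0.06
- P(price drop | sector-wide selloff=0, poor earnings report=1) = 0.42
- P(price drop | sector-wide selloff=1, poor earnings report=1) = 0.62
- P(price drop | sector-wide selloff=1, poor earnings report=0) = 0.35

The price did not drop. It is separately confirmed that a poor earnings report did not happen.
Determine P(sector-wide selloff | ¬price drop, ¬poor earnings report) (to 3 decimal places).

P(sector-wide selloff | ¬price drop, ¬poor earnings report) ≈ 0.509

For the numerator, keep only sector-wide selloff=true terms: 0.65×0.6 = 0.390000
Denominator P(¬price drop | ¬poor earnings report): 0.94×0.4 + 0.65×0.6 = 0.766000
Posterior = 0.390000 / 0.766000 ≈ 0.509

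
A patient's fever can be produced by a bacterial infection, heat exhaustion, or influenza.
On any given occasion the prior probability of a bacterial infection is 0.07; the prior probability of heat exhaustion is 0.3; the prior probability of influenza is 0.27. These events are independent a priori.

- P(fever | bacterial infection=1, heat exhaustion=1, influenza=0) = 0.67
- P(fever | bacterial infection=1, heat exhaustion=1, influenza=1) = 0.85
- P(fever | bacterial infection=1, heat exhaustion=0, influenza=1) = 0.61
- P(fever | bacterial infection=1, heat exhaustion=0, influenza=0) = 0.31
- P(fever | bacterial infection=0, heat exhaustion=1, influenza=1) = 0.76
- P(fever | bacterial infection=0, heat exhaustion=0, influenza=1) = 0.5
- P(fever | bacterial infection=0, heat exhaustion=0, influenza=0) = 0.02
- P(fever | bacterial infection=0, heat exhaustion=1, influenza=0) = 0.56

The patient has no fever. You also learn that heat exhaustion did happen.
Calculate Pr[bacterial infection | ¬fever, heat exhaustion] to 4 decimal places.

P(¬fever | heat exhaustion) = 0.44·0.93·0.73 + 0.24·0.93·0.27 + 0.33·0.07·0.73 + 0.15·0.07·0.27 = 0.298716 + 0.060264 + 0.016863 + 0.002835 = 0.378678
The bacterial infection-present share is 0.016863 + 0.002835 = 0.019698.
P(bacterial infection | ¬fever, heat exhaustion) = 0.019698 / 0.378678 ≈ 0.0520

Pr[bacterial infection | ¬fever, heat exhaustion] ≈ 0.0520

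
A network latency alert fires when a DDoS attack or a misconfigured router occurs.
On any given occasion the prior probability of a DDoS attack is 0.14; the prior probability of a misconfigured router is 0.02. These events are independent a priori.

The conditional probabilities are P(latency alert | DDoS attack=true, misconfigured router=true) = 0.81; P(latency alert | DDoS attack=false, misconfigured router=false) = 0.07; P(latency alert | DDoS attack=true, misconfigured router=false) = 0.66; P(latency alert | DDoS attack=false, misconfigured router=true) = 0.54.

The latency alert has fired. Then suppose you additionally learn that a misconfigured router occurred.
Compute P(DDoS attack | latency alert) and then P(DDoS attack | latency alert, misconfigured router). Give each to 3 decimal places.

Sum P(latency alert|·) weighted by the priors over the 4 (DDoS attack, misconfigured router) configurations:
  P(latency alert) = 0.07·0.86·0.98 + 0.54·0.86·0.02 + 0.66·0.14·0.98 + 0.81·0.14·0.02
        = 0.058996 + 0.009288 + 0.090552 + 0.002268 = 0.161104
The terms with DDoS attack present sum to 0.092820, so
  P(DDoS attack | latency alert) = 0.092820 / 0.161104 ≈ 0.576

Now also conditioning on misconfigured router=true:
Enumerate both values of DDoS attack and weight by the priors:
  P(latency alert | misconfigured router) = 0.54*0.86 + 0.81*0.14
        = 0.464400 + 0.113400 = 0.577800
Configurations with DDoS attack contribute 0.113400, so
  P(DDoS attack | latency alert, misconfigured router) = 0.113400 / 0.577800 ≈ 0.196
This is intercausal reasoning (explaining away): once misconfigured router accounts for the latency alert, DDoS attack becomes less likely.

P(DDoS attack | latency alert) ≈ 0.576; P(DDoS attack | latency alert, misconfigured router) ≈ 0.196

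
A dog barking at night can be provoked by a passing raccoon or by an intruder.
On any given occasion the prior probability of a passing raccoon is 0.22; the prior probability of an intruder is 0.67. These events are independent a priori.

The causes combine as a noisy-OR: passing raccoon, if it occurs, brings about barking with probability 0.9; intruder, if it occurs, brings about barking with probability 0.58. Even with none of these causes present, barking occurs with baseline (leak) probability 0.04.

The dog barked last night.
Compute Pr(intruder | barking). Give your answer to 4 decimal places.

Under noisy-OR, P(barking | causes) = 1 − (1−0.04)·∏(1−qᵢ) over the active causes.
P(barking) = 0.04·0.78·0.33 + 0.5968·0.78·0.67 + 0.904·0.22·0.33 + 0.95968·0.22·0.67 = 0.010296 + 0.311888 + 0.065630 + 0.141457 = 0.529271
Restricting to configurations with intruder present: 0.311888 + 0.141457 = 0.453345.
Hence the posterior is 0.453345/0.529271 ≈ 0.8565.

Pr(intruder | barking) ≈ 0.8565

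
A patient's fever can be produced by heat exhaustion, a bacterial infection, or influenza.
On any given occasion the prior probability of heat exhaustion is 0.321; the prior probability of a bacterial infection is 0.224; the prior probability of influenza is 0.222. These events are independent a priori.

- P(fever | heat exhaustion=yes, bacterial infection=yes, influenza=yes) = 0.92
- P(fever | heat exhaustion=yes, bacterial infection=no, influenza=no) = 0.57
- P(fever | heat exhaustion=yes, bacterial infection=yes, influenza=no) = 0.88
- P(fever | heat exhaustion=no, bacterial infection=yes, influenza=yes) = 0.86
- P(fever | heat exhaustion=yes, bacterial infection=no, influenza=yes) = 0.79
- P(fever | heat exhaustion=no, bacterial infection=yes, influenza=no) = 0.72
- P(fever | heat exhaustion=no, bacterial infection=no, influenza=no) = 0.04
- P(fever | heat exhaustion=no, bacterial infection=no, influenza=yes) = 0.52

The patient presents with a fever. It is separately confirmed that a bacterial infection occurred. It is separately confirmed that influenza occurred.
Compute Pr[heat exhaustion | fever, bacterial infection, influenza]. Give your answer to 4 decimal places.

Pr[heat exhaustion | fever, bacterial infection, influenza] ≈ 0.3359

Sum P(fever|·) weighted by the priors over both values of heat exhaustion:
  P(fever | bacterial infection, influenza) = 0.86·0.679 + 0.92·0.321
        = 0.583940 + 0.295320 = 0.879260
Configurations with heat exhaustion contribute 0.295320, so
  P(heat exhaustion | fever, bacterial infection, influenza) = 0.295320 / 0.879260 ≈ 0.3359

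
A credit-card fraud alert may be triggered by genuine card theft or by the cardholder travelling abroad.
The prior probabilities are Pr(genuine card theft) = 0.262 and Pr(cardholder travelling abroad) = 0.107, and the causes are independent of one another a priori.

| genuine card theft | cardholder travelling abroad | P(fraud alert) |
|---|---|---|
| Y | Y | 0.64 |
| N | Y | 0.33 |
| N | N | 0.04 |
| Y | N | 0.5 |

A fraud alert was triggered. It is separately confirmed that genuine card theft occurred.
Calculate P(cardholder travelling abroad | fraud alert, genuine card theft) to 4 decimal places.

Enumerate both values of cardholder travelling abroad and weight by the priors:
  P(fraud alert | genuine card theft) = 0.5·0.893 + 0.64·0.107
        = 0.446500 + 0.068480 = 0.514980
Keeping only the cardholder travelling abroad-present terms gives 0.068480, so
  P(cardholder travelling abroad | fraud alert, genuine card theft) = 0.068480 / 0.514980 ≈ 0.1330

P(cardholder travelling abroad | fraud alert, genuine card theft) ≈ 0.1330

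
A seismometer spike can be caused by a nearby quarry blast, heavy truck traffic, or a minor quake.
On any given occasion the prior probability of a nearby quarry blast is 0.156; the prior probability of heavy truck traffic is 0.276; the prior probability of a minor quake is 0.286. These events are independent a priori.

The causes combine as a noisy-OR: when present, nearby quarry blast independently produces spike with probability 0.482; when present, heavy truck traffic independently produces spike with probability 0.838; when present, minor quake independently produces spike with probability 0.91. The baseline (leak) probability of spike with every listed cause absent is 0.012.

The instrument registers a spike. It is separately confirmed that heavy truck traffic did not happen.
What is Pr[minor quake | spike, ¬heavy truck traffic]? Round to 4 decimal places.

Pr[minor quake | spike, ¬heavy truck traffic] ≈ 0.8099

Under noisy-OR, P(spike | causes) = 1 − (1−0.012)·∏(1−qᵢ) over the active causes.
Sum P(spike|·) weighted by the priors over the 4 (nearby quarry blast, minor quake) configurations:
  P(spike | ¬heavy truck traffic) = 0.012*0.844*0.714 + 0.91108*0.844*0.286 + 0.488216*0.156*0.714 + 0.953939*0.156*0.286
        = 0.007231 + 0.219920 + 0.054379 + 0.042561 = 0.324091
The terms with minor quake present sum to 0.262481, so
  P(minor quake | spike, ¬heavy truck traffic) = 0.262481 / 0.324091 ≈ 0.8099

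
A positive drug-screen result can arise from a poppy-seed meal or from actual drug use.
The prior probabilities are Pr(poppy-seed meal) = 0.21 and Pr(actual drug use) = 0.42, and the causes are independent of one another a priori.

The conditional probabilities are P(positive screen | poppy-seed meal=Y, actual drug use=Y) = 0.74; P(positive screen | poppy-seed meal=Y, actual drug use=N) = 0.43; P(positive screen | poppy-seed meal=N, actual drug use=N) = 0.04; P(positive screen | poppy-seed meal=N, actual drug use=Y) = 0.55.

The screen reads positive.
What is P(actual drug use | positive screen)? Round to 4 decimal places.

P(positive screen) = 0.04*0.79*0.58 + 0.55*0.79*0.42 + 0.43*0.21*0.58 + 0.74*0.21*0.42 = 0.018328 + 0.182490 + 0.052374 + 0.065268 = 0.318460
Of this, 0.247758 comes from 0.182490 + 0.065268 (the actual drug use=true cases).
Hence the posterior is 0.247758/0.318460 ≈ 0.7780.

P(actual drug use | positive screen) ≈ 0.7780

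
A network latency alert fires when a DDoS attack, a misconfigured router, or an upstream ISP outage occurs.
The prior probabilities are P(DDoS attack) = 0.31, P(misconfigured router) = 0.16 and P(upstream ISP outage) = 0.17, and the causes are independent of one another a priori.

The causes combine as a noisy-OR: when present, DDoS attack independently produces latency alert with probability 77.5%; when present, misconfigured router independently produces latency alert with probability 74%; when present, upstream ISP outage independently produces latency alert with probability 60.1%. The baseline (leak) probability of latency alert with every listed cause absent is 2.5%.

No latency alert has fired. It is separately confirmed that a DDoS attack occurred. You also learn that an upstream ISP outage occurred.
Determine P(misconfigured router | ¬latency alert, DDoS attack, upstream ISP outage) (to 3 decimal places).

Under noisy-OR, P(latency alert | causes) = 1 − (1−0.025)·∏(1−qᵢ) over the active causes.
Sum P(¬latency alert|·) weighted by the priors over both values of misconfigured router:
  P(¬latency alert | DDoS attack, upstream ISP outage) = 0.087531*0.84 + 0.022758*0.16
        = 0.073526 + 0.003641 = 0.077167
Keeping only the misconfigured router-present terms gives 0.003641, so
  P(misconfigured router | ¬latency alert, DDoS attack, upstream ISP outage) = 0.003641 / 0.077167 ≈ 0.047

P(misconfigured router | ¬latency alert, DDoS attack, upstream ISP outage) ≈ 0.047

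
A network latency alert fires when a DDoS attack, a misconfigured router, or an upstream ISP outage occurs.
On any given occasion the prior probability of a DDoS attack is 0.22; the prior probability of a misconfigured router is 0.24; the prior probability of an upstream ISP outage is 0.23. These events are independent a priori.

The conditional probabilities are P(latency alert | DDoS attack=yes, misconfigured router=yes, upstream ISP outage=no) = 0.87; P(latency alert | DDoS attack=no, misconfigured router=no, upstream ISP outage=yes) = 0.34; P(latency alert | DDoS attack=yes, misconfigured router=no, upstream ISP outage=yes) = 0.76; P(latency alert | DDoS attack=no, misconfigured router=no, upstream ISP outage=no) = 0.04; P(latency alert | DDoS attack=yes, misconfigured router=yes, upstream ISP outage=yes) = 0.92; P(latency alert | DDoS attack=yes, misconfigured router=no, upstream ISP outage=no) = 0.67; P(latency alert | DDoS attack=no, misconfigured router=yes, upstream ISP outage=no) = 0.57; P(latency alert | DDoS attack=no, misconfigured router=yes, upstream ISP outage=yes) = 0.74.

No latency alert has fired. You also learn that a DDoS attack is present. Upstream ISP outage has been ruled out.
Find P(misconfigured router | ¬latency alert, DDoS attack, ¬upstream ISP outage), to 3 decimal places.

P(misconfigured router | ¬latency alert, DDoS attack, ¬upstream ISP outage) ≈ 0.111

Numerator (weight on configurations with misconfigured router): 0.13·0.24 = 0.031200
The normalizing constant is 0.33·0.76 + 0.13·0.24 = 0.282000
P(misconfigured router | ¬latency alert, DDoS attack, ¬upstream ISP outage) = 0.031200/0.282000 ≈ 0.111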